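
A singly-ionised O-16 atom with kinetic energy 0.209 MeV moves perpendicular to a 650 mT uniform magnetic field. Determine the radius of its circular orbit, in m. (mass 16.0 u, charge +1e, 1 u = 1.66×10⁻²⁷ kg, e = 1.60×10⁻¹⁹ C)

Convert the energy: K = 0.209 MeV = 3.34×10^-14 J.
v = √(2K/m) = √(2·3.34×10^-14/2.66×10^-26) = 1.59×10^6 m/s.
r = mv/(qB) = (2.66×10^-26)(1.59×10^6) / [(1×1.60×10^-19)(0.650)] = 0.405 m.

r ≈ 0.405 m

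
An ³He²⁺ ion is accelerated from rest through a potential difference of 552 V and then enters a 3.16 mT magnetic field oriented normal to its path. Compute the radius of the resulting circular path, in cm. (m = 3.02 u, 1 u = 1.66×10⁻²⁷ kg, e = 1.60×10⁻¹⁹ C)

r ≈ 132 cm

The kinetic energy gained is K = qV = (2×1.60×10^-19)(552) = 1.77×10^-16 J.
v = √(2K/m) = 2.65×10^5 m/s.
r = mv/(qB) = (5.01×10^-27)(2.65×10^5) / [(2×1.60×10^-19)(3.16×10^-3)] = 1.32 m.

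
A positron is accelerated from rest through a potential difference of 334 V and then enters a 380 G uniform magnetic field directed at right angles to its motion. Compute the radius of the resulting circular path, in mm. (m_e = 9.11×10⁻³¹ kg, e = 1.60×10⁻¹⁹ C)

The kinetic energy gained is K = qV = (1×1.60×10^-19)(334) = 5.34×10^-17 J.
v = √(2K/m) = 1.08×10^7 m/s.
r = mv/(qB) = (9.11×10^-31)(1.08×10^7) / [(1×1.60×10^-19)(0.0380)] = 1.62×10^-3 m.

r ≈ 1.62 mm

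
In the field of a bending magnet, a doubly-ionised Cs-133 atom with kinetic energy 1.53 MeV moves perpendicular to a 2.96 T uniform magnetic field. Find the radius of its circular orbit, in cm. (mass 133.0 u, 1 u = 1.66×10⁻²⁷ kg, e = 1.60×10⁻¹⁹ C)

r ≈ 34.7 cm

Convert the energy: K = 1.53 MeV = 2.45×10^-13 J.
v = √(2K/m) = √(2·2.45×10^-13/2.21×10^-25) = 1.49×10^6 m/s.
r = mv/(qB) = (2.21×10^-25)(1.49×10^6) / [(2×1.60×10^-19)(2.96)] = 0.347 m.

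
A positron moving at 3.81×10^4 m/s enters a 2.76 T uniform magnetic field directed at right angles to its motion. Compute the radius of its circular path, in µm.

r ≈ 0.0786 µm

The magnetic force provides the centripetal force: qvB = mv²/r, so r = mv/(qB).
r = (9.11×10^-31 kg)(3.81×10^4 m/s) / [(1×1.60×10^-19 C)(2.76 T)] = 7.86×10^-8 m.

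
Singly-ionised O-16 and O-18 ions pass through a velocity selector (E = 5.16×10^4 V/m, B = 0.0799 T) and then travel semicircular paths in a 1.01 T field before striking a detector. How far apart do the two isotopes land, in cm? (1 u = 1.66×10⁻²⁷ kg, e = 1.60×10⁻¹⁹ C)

Δd ≈ 2.65 cm

Both emerge at v = E/B₁ = 6.46×10^5 m/s.
r = mv/(qB₂), so r₁ = 0.1061 m and r₂ = 0.1194 m, giving Δr = 0.0133 m.
After a semicircle each ion lands a diameter 2r from the entry slit, so the separation is 2Δr = 0.0265 m.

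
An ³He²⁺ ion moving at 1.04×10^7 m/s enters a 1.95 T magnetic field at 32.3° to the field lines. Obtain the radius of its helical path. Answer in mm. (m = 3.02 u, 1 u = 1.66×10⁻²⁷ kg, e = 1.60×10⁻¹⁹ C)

Only the perpendicular component v⊥ = v sin32.3° = 5.56×10^6 m/s is bent by the field.
r = m v⊥ /(qB) = (5.01×10^-27)(5.56×10^6) / [(2×1.60×10^-19)(1.95)] = 0.0446 m.

r ≈ 44.6 mm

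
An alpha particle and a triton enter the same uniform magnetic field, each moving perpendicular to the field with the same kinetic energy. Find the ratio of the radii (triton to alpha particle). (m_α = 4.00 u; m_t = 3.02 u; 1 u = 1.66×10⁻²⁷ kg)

ratio ≈ 1.74

r = √(2mK)/(qB) ⇒ at equal K, r ∝ √m/q.
r_{triton}/r_{alpha particle} = 1.74.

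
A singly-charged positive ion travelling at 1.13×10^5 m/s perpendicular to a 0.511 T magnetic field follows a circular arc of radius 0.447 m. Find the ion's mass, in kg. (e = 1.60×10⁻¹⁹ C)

m ≈ 3.23×10^-25 kg

qvB = mv²/r ⇒ m = qBr/v.
m = (1×1.60×10^-19)(0.511)(0.447) / (1.13×10^5) = 3.23×10^-25 kg.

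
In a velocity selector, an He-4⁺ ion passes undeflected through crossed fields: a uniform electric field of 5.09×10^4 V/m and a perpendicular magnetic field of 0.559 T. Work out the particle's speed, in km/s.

For zero net force, qE = qvB, so v = E/B.
v = (5.09×10^4) / (0.559) = 9.11×10^4 m/s.

v ≈ 91.1 km/s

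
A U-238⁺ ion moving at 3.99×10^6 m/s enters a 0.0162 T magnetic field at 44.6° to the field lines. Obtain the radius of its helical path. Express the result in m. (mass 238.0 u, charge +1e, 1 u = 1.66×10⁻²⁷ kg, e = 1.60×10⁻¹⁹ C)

Only the perpendicular component v⊥ = v sin44.6° = 2.80×10^6 m/s is bent by the field.
r = m v⊥ /(qB) = (3.95×10^-25)(2.80×10^6) / [(1×1.60×10^-19)(0.0162)] = 427 m.

r ≈ 427 m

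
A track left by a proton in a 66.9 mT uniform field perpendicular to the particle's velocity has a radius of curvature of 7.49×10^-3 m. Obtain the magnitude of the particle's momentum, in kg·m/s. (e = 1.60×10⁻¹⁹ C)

Since qvB = mv²/r, the momentum p = mv = qBr.
p = (1×1.60×10^-19)(0.0669)(7.49×10^-3) = 8.02×10^-23 kg·m/s.

p ≈ 8.02×10^-23 kg·m/s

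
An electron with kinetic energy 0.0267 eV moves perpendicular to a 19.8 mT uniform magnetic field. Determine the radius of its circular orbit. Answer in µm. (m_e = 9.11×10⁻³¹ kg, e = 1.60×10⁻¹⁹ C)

Convert the energy: K = 0.0267 eV = 4.27×10^-21 J.
v = √(2K/m) = √(2·4.27×10^-21/9.11×10^-31) = 9.68×10^4 m/s.
r = mv/(qB) = (9.11×10^-31)(9.68×10^4) / [(1×1.60×10^-19)(0.0198)] = 2.78×10^-5 m.

r ≈ 27.8 µm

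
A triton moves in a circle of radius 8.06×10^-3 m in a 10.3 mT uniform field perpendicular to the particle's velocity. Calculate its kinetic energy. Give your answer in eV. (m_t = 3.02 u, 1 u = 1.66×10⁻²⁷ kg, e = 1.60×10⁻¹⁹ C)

v = qBr/m = (1×1.60×10^-19)(0.0103)(8.06×10^-3) / (5.01×10^-27) = 2650 m/s.
K = ½mv² = 0.5·(5.01×10^-27)·(2650)² = 1.76×10^-20 J = 0.110 eV.

K ≈ 0.110 eV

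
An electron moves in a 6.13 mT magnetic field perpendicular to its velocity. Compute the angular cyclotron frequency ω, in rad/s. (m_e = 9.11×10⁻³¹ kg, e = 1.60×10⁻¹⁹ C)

ω ≈ 1.08×10^9 rad/s

ω = qB/m = (1×1.60×10^-19)(6.13×10^-3) / (9.11×10^-31) = 1.08×10^9 rad/s.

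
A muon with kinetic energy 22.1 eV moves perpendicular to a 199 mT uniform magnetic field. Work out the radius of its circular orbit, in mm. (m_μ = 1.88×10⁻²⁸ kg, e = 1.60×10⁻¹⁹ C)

Convert the energy: K = 22.1 eV = 3.54×10^-18 J.
v = √(2K/m) = √(2·3.54×10^-18/1.88×10^-28) = 1.94×10^5 m/s.
r = mv/(qB) = (1.88×10^-28)(1.94×10^5) / [(1×1.60×10^-19)(0.199)] = 1.15×10^-3 m.

r ≈ 1.15 mm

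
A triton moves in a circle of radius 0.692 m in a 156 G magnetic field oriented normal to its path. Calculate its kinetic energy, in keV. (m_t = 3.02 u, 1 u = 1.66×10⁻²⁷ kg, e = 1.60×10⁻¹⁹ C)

K ≈ 1.86 keV

v = qBr/m = (1×1.60×10^-19)(0.0156)(0.692) / (5.01×10^-27) = 3.45×10^5 m/s.
K = ½mv² = 0.5·(5.01×10^-27)·(3.45×10^5)² = 2.98×10^-16 J = 1.86 keV.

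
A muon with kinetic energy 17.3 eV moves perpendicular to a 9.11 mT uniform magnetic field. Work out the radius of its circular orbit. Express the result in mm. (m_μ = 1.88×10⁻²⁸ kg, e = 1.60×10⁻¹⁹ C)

r ≈ 22.1 mm

Convert the energy: K = 17.3 eV = 2.77×10^-18 J.
v = √(2K/m) = √(2·2.77×10^-18/1.88×10^-28) = 1.72×10^5 m/s.
r = mv/(qB) = (1.88×10^-28)(1.72×10^5) / [(1×1.60×10^-19)(9.11×10^-3)] = 0.0221 m.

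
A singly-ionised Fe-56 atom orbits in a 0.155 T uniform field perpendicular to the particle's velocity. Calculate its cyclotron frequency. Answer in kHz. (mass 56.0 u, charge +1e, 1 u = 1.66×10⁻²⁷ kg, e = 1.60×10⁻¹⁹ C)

f ≈ 42.5 kHz

f = qB/(2πm) = (1×1.60×10^-19)(0.155) / [2π(9.30×10^-26)] = 4.25×10^4 Hz.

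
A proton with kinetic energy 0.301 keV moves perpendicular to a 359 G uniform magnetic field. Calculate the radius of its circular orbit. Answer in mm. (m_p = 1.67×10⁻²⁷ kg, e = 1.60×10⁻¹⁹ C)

r ≈ 69.8 mm

Convert the energy: K = 0.301 keV = 4.82×10^-17 J.
v = √(2K/m) = √(2·4.82×10^-17/1.67×10^-27) = 2.40×10^5 m/s.
r = mv/(qB) = (1.67×10^-27)(2.40×10^5) / [(1×1.60×10^-19)(0.0359)] = 0.0698 m.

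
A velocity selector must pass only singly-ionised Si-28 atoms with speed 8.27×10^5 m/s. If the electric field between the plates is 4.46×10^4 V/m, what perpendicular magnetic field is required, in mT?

B ≈ 53.9 mT

qE = qvB ⇒ B = E/v = (4.46×10^4) / (8.27×10^5) = 0.0539 T.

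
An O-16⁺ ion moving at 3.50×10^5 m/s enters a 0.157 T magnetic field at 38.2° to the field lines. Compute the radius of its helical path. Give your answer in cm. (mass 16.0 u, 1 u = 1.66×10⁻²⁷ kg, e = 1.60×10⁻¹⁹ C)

Only the perpendicular component v⊥ = v sin38.2° = 2.16×10^5 m/s is bent by the field.
r = m v⊥ /(qB) = (2.66×10^-26)(2.16×10^5) / [(1×1.60×10^-19)(0.157)] = 0.229 m.

r ≈ 22.9 cm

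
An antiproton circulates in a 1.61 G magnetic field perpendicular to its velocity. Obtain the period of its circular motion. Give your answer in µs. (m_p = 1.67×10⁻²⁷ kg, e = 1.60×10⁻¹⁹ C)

The cyclotron period is independent of speed: T = 2πm/(qB).
T = 2π(1.67×10^-27) / [(1×1.60×10^-19)(1.61×10^-4)] = 4.07×10^-4 s.

T ≈ 407 µs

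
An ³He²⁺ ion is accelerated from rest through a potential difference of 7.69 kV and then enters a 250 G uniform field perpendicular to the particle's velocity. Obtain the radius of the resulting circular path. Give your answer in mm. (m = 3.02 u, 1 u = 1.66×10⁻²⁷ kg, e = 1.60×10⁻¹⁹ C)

The kinetic energy gained is K = qV = (2×1.60×10^-19)(7690) = 2.46×10^-15 J.
v = √(2K/m) = 9.91×10^5 m/s.
r = mv/(qB) = (5.01×10^-27)(9.91×10^5) / [(2×1.60×10^-19)(0.0250)] = 0.621 m.

r ≈ 621 mm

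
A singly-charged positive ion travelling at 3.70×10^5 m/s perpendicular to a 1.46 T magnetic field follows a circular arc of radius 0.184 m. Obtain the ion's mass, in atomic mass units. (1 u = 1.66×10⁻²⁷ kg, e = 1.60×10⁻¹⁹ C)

qvB = mv²/r ⇒ m = qBr/v.
m = (1×1.60×10^-19)(1.46)(0.184) / (3.70×10^5) = 1.16×10^-25 kg = 70.0 u.

m ≈ 70.0 u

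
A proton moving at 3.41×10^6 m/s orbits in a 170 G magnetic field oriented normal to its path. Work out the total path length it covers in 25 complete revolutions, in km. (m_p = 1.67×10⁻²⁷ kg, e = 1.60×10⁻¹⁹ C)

L ≈ 0.329 km

r = mv/(qB) = 2.09 m, so one revolution covers 2πr = 13.2 m.
In 25 revolutions: L = 25·2πr = 329 m.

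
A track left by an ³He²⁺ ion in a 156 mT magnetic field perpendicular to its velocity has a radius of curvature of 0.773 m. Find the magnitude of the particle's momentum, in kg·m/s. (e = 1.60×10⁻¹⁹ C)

p ≈ 3.86×10^-20 kg·m/s

Since qvB = mv²/r, the momentum p = mv = qBr.
p = (2×1.60×10^-19)(0.156)(0.773) = 3.86×10^-20 kg·m/s.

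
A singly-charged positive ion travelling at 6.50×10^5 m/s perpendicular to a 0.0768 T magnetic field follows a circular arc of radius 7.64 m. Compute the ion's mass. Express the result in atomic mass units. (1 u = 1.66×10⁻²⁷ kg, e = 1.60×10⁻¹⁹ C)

qvB = mv²/r ⇒ m = qBr/v.
m = (1×1.60×10^-19)(0.0768)(7.64) / (6.50×10^5) = 1.44×10^-25 kg = 87.0 u.

m ≈ 87.0 u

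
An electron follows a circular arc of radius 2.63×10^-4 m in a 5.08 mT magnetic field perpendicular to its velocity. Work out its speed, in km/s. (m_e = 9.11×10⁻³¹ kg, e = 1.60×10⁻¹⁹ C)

From qvB = mv²/r, v = qBr/m.
v = (1×1.60×10^-19)(5.08×10^-3)(2.63×10^-4) / (9.11×10^-31) = 2.35×10^5 m/s.

v ≈ 235 km/s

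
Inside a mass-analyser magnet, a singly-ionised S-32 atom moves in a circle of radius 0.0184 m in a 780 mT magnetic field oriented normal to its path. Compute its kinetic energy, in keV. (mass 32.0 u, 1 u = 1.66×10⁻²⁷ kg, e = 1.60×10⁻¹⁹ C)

v = qBr/m = (1×1.60×10^-19)(0.780)(0.0184) / (5.31×10^-26) = 4.32×10^4 m/s.
K = ½mv² = 0.5·(5.31×10^-26)·(4.32×10^4)² = 4.96×10^-17 J = 0.310 keV.

K ≈ 0.310 keV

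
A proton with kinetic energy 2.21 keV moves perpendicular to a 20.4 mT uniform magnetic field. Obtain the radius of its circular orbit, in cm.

Convert the energy: K = 2.21 keV = 3.54×10^-16 J.
v = √(2K/m) = √(2·3.54×10^-16/1.67×10^-27) = 6.51×10^5 m/s.
r = mv/(qB) = (1.67×10^-27)(6.51×10^5) / [(1×1.60×10^-19)(0.0204)] = 0.333 m.

r ≈ 33.3 cm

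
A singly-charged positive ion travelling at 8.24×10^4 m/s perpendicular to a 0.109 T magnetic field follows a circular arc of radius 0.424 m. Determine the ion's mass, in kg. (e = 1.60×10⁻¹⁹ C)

qvB = mv²/r ⇒ m = qBr/v.
m = (1×1.60×10^-19)(0.109)(0.424) / (8.24×10^4) = 8.97×10^-26 kg.

m ≈ 8.97×10^-26 kg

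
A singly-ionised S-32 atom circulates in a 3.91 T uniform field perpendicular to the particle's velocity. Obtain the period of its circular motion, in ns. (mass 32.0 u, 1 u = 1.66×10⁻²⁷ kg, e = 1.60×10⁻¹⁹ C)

T ≈ 534 ns

The cyclotron period is independent of speed: T = 2πm/(qB).
T = 2π(5.31×10^-26) / [(1×1.60×10^-19)(3.91)] = 5.34×10^-7 s.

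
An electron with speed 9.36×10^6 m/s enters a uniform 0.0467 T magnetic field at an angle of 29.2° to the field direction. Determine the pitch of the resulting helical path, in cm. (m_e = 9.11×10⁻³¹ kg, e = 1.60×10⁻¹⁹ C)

The velocity component along B is v∥ = v cos29.2° = 8.17×10^6 m/s.
The cyclotron period T = 2πm/(qB) = 7.66×10^-10 s is set by m, q, B alone.
Pitch = v∥·T = (8.17×10^6)(7.66×10^-10) = 6.26×10^-3 m.

pitch ≈ 0.626 cm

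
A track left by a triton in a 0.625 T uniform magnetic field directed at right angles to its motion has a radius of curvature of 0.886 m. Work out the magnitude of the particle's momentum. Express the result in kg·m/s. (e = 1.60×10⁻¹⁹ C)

Since qvB = mv²/r, the momentum p = mv = qBr.
p = (1×1.60×10^-19)(0.625)(0.886) = 8.86×10^-20 kg·m/s.

p ≈ 8.86×10^-20 kg·m/s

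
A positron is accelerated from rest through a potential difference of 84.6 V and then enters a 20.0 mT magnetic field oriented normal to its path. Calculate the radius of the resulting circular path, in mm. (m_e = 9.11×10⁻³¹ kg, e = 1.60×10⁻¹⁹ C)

r ≈ 1.55 mm

The kinetic energy gained is K = qV = (1×1.60×10^-19)(84.6) = 1.35×10^-17 J.
v = √(2K/m) = 5.45×10^6 m/s.
r = mv/(qB) = (9.11×10^-31)(5.45×10^6) / [(1×1.60×10^-19)(0.0200)] = 1.55×10^-3 m.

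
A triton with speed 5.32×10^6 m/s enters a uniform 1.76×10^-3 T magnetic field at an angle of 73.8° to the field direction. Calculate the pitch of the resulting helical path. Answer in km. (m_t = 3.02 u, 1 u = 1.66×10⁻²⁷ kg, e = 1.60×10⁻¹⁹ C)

pitch ≈ 0.166 km

The velocity component along B is v∥ = v cos73.8° = 1.48×10^6 m/s.
The cyclotron period T = 2πm/(qB) = 1.12×10^-4 s is set by m, q, B alone.
Pitch = v∥·T = (1.48×10^6)(1.12×10^-4) = 166 m.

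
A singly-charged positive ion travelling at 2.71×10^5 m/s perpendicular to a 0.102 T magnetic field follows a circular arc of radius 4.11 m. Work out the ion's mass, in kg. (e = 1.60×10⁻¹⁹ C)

m ≈ 2.48×10^-25 kg

qvB = mv²/r ⇒ m = qBr/v.
m = (1×1.60×10^-19)(0.102)(4.11) / (2.71×10^5) = 2.48×10^-25 kg.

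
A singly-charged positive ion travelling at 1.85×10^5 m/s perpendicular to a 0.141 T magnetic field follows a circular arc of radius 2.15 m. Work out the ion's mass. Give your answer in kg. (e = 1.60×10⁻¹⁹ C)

m ≈ 2.62×10^-25 kg

qvB = mv²/r ⇒ m = qBr/v.
m = (1×1.60×10^-19)(0.141)(2.15) / (1.85×10^5) = 2.62×10^-25 kg.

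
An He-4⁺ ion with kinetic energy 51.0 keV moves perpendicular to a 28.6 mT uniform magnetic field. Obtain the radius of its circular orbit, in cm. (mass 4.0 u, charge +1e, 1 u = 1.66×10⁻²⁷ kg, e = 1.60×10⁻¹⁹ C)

Convert the energy: K = 51.0 keV = 8.16×10^-15 J.
v = √(2K/m) = √(2·8.16×10^-15/6.64×10^-27) = 1.57×10^6 m/s.
r = mv/(qB) = (6.64×10^-27)(1.57×10^6) / [(1×1.60×10^-19)(0.0286)] = 2.27 m.

r ≈ 227 cm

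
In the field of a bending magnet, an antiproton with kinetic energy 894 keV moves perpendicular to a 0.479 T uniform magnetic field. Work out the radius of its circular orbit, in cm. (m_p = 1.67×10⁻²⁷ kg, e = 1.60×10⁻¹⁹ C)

r ≈ 28.5 cm

Convert the energy: K = 894 keV = 1.43×10^-13 J.
v = √(2K/m) = √(2·1.43×10^-13/1.67×10^-27) = 1.31×10^7 m/s.
r = mv/(qB) = (1.67×10^-27)(1.31×10^7) / [(1×1.60×10^-19)(0.479)] = 0.285 m.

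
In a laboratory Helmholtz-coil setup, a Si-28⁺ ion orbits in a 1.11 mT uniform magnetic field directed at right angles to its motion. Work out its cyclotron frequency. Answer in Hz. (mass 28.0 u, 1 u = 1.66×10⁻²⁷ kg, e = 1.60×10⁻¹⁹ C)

f ≈ 608 Hz

f = qB/(2πm) = (1×1.60×10^-19)(1.11×10^-3) / [2π(4.65×10^-26)] = 608 Hz.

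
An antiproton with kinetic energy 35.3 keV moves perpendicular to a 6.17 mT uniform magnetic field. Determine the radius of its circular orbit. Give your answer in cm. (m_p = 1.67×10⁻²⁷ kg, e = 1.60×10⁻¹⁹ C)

r ≈ 440 cm

Convert the energy: K = 35.3 keV = 5.65×10^-15 J.
v = √(2K/m) = √(2·5.65×10^-15/1.67×10^-27) = 2.60×10^6 m/s.
r = mv/(qB) = (1.67×10^-27)(2.60×10^6) / [(1×1.60×10^-19)(6.17×10^-3)] = 4.40 m.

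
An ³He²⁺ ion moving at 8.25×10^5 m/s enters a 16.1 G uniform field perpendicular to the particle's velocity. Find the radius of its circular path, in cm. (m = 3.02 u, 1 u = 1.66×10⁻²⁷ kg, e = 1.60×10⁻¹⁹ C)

The magnetic force provides the centripetal force: qvB = mv²/r, so r = mv/(qB).
r = (5.01×10^-27 kg)(8.25×10^5 m/s) / [(2×1.60×10^-19 C)(1.61×10^-3 T)] = 8.03 m.

r ≈ 803 cm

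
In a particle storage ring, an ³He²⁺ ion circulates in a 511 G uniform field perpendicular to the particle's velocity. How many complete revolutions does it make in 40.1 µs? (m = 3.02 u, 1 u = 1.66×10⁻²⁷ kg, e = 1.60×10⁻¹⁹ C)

N = 20

T = 2πm/(qB) = 2π(5.0132×10^-27) / [(2×1.60×10^-19)(0.0511)] = 1.9263×10^-6 s.
N = t/T = 4.01×10^-5 / 1.9263×10^-6 ≈ 20.82, so 20 complete revolutions.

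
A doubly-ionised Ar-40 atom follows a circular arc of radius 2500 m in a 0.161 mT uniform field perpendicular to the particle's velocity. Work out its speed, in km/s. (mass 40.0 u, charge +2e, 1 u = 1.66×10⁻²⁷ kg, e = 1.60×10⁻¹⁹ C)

v ≈ 1940 km/s

From qvB = mv²/r, v = qBr/m.
v = (2×1.60×10^-19)(1.61×10^-4)(2500) / (6.64×10^-26) = 1.94×10^6 m/s.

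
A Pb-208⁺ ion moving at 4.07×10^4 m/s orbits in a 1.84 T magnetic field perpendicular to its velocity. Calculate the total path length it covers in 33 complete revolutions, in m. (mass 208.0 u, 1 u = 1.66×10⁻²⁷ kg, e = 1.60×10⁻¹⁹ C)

r = mv/(qB) = 0.0477 m, so one revolution covers 2πr = 0.300 m.
In 33 revolutions: L = 33·2πr = 9.90 m.

L ≈ 9.90 m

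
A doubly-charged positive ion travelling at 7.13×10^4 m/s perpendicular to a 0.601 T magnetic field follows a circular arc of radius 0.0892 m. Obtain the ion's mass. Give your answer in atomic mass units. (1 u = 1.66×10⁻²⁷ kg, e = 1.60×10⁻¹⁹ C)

qvB = mv²/r ⇒ m = qBr/v.
m = (2×1.60×10^-19)(0.601)(0.0892) / (7.13×10^4) = 2.41×10^-25 kg = 145 u.

m ≈ 145 u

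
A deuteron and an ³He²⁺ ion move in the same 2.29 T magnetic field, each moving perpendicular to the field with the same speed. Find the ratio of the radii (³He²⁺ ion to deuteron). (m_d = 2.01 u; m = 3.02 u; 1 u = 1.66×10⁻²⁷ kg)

ratio ≈ 0.751

r = mv/(qB) ⇒ at equal v, r ∝ m/q.
r_{³He²⁺ ion}/r_{deuteron} = 0.751.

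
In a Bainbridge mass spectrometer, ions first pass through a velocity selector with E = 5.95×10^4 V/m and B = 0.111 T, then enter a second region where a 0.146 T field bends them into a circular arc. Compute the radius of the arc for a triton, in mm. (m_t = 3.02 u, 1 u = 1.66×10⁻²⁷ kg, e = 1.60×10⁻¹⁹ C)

The selector passes v = E/B = 5.95×10^4/0.111 = 5.36×10^5 m/s.
In the deflection region, r = mv/(qB₂) = (5.01×10^-27)(5.36×10^5) / [(1×1.60×10^-19)(0.146)] = 0.115 m.

r ≈ 115 mm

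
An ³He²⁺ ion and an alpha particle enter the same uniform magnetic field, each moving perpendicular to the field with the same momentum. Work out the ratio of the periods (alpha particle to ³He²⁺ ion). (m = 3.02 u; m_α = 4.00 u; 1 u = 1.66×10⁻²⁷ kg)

T = 2πm/(qB) is independent of speed, so T₂/T₁ = (m₂/q₂)/(m₁/q₁).
T_{alpha particle}/T_{³He²⁺ ion} = (6.64×10^-27/2e) / (5.01×10^-27/2e) = 1.32.

ratio ≈ 1.32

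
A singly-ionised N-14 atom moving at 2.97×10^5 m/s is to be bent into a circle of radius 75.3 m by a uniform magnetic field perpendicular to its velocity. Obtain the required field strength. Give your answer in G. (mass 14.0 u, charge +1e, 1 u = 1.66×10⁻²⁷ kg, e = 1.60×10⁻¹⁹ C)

B ≈ 5.73 G

qvB = mv²/r gives B = mv/(qr).
B = (2.32×10^-26)(2.97×10^5) / [(1×1.60×10^-19)(75.3)] = 5.73×10^-4 T.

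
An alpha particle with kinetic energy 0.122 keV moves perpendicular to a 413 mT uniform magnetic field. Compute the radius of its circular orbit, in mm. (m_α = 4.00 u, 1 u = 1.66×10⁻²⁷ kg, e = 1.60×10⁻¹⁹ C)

r ≈ 3.85 mm

Convert the energy: K = 0.122 keV = 1.95×10^-17 J.
v = √(2K/m) = √(2·1.95×10^-17/6.64×10^-27) = 7.67×10^4 m/s.
r = mv/(qB) = (6.64×10^-27)(7.67×10^4) / [(2×1.60×10^-19)(0.413)] = 3.85×10^-3 m.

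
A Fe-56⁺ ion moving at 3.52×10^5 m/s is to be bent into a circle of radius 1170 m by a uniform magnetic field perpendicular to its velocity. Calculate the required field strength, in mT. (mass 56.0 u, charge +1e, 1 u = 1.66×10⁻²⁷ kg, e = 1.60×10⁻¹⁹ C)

qvB = mv²/r gives B = mv/(qr).
B = (9.30×10^-26)(3.52×10^5) / [(1×1.60×10^-19)(1170)] = 1.75×10^-4 T.

B ≈ 0.175 mT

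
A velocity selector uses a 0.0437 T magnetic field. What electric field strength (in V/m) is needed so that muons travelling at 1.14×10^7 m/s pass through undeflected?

qE = qvB ⇒ E = vB = (1.14×10^7)(0.0437) = 4.98×10^5 V/m.

E ≈ 4.98×10^5 V/m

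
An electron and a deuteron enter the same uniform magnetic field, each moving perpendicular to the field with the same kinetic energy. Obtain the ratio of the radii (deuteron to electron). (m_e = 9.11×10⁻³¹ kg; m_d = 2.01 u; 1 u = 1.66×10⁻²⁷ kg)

r = √(2mK)/(qB) ⇒ at equal K, r ∝ √m/q.
r_{deuteron}/r_{electron} = 60.5.

ratio ≈ 60.5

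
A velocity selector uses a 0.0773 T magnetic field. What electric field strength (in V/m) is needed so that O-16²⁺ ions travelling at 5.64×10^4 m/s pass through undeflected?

qE = qvB ⇒ E = vB = (5.64×10^4)(0.0773) = 4360 V/m.

E ≈ 4360 V/m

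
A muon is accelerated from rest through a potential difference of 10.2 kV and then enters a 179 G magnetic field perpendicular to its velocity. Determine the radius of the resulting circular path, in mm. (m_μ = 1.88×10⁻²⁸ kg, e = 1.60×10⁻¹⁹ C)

The kinetic energy gained is K = qV = (1×1.60×10^-19)(1.02×10^4) = 1.63×10^-15 J.
v = √(2K/m) = 4.17×10^6 m/s.
r = mv/(qB) = (1.88×10^-28)(4.17×10^6) / [(1×1.60×10^-19)(0.0179)] = 0.274 m.

r ≈ 274 mm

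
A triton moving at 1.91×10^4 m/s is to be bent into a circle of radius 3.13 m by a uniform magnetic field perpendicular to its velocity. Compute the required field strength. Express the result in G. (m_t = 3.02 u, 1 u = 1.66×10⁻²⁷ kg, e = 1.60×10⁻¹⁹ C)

B ≈ 1.91 G

qvB = mv²/r gives B = mv/(qr).
B = (5.01×10^-27)(1.91×10^4) / [(1×1.60×10^-19)(3.13)] = 1.91×10^-4 T.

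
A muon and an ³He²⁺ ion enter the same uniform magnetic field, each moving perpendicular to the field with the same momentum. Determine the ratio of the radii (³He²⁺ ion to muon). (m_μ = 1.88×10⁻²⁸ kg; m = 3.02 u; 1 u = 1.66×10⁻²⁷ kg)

r = p/(qB) ⇒ at equal p, r ∝ 1/q.
r_{³He²⁺ ion}/r_{muon} = 0.500.

ratio ≈ 0.500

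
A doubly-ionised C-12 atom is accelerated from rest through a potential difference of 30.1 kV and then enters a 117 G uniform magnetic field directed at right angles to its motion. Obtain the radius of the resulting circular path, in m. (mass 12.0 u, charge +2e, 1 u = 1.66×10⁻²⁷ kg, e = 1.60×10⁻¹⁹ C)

r ≈ 5.23 m

The kinetic energy gained is K = qV = (2×1.60×10^-19)(3.01×10^4) = 9.63×10^-15 J.
v = √(2K/m) = 9.83×10^5 m/s.
r = mv/(qB) = (1.99×10^-26)(9.83×10^5) / [(2×1.60×10^-19)(0.0117)] = 5.23 m.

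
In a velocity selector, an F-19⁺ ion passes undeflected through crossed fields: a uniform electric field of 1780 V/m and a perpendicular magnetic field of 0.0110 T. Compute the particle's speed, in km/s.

For zero net force, qE = qvB, so v = E/B.
v = (1780) / (0.0110) = 1.62×10^5 m/s.

v ≈ 162 km/s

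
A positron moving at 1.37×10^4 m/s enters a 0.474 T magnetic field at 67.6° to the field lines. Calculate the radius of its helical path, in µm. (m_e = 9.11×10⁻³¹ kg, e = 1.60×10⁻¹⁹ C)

r ≈ 0.152 µm

Only the perpendicular component v⊥ = v sin67.6° = 1.27×10^4 m/s is bent by the field.
r = m v⊥ /(qB) = (9.11×10^-31)(1.27×10^4) / [(1×1.60×10^-19)(0.474)] = 1.52×10^-7 m.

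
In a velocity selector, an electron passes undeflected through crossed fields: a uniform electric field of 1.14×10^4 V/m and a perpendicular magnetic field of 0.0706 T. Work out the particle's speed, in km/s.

For zero net force, qE = qvB, so v = E/B.
v = (1.14×10^4) / (0.0706) = 1.61×10^5 m/s.

v ≈ 161 km/s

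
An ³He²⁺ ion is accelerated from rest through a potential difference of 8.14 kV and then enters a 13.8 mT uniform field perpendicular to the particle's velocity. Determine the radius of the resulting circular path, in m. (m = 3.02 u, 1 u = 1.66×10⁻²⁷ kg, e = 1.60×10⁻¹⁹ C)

The kinetic energy gained is K = qV = (2×1.60×10^-19)(8140) = 2.60×10^-15 J.
v = √(2K/m) = 1.02×10^6 m/s.
r = mv/(qB) = (5.01×10^-27)(1.02×10^6) / [(2×1.60×10^-19)(0.0138)] = 1.16 m.

r ≈ 1.16 m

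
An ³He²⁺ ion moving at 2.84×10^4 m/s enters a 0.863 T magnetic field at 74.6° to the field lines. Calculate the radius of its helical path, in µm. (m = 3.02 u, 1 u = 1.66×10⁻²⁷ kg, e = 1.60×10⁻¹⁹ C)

Only the perpendicular component v⊥ = v sin74.6° = 2.74×10^4 m/s is bent by the field.
r = m v⊥ /(qB) = (5.01×10^-27)(2.74×10^4) / [(2×1.60×10^-19)(0.863)] = 4.97×10^-4 m.

r ≈ 497 µm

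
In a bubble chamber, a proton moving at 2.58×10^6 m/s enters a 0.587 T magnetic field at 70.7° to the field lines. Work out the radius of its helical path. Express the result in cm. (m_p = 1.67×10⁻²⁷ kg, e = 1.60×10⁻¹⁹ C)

r ≈ 4.33 cm

Only the perpendicular component v⊥ = v sin70.7° = 2.44×10^6 m/s is bent by the field.
r = m v⊥ /(qB) = (1.67×10^-27)(2.44×10^6) / [(1×1.60×10^-19)(0.587)] = 0.0433 m.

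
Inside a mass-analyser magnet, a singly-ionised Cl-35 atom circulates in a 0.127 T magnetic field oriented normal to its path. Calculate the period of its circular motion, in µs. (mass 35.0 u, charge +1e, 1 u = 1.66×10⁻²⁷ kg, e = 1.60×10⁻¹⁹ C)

T ≈ 18.0 µs

The cyclotron period is independent of speed: T = 2πm/(qB).
T = 2π(5.81×10^-26) / [(1×1.60×10^-19)(0.127)] = 1.80×10^-5 s.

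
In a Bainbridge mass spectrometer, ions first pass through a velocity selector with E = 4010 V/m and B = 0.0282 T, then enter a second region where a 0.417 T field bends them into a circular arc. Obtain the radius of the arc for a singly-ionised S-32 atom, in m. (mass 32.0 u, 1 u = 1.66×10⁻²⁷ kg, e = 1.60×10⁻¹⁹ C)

The selector passes v = E/B = 4010/0.0282 = 1.42×10^5 m/s.
In the deflection region, r = mv/(qB₂) = (5.31×10^-26)(1.42×10^5) / [(1×1.60×10^-19)(0.417)] = 0.113 m.

r ≈ 0.113 m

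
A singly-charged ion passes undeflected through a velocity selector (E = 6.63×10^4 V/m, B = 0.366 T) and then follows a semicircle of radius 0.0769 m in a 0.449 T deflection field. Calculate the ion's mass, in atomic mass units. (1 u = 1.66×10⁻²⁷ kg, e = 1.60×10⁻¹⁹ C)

m ≈ 18.4 u

v = E/B₁ = 1.81×10^5 m/s.
From r = mv/(qB₂), m = qB₂r/v = (1×1.60×10^-19)(0.449)(0.0769) / (1.81×10^5) = 3.05×10^-26 kg.
In atomic mass units: m = 3.05×10^-26 / 1.66×10^-27 = 18.4 u.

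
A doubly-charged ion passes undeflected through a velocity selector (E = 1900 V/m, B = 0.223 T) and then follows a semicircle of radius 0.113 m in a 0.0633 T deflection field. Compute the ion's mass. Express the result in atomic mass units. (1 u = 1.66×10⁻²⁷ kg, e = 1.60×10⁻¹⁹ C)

m ≈ 162 u

v = E/B₁ = 8520 m/s.
From r = mv/(qB₂), m = qB₂r/v = (2×1.60×10^-19)(0.0633)(0.113) / (8520) = 2.69×10^-25 kg.
In atomic mass units: m = 2.69×10^-25 / 1.66×10^-27 = 162 u.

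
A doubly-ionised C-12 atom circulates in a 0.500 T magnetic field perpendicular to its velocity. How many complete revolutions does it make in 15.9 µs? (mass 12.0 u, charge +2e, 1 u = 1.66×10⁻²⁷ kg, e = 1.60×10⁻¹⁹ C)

T = 2πm/(qB) = 2π(1.992×10^-26) / [(2×1.60×10^-19)(0.500)] = 7.8226×10^-7 s.
N = t/T = 1.59×10^-5 / 7.8226×10^-7 ≈ 20.33, so 20 complete revolutions.

N = 20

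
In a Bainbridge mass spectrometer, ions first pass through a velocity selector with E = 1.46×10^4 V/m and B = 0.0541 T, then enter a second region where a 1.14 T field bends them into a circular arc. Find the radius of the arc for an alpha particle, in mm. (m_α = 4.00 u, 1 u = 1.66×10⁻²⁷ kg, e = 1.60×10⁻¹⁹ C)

The selector passes v = E/B = 1.46×10^4/0.0541 = 2.70×10^5 m/s.
In the deflection region, r = mv/(qB₂) = (6.64×10^-27)(2.70×10^5) / [(2×1.60×10^-19)(1.14)] = 4.91×10^-3 m.

r ≈ 4.91 mm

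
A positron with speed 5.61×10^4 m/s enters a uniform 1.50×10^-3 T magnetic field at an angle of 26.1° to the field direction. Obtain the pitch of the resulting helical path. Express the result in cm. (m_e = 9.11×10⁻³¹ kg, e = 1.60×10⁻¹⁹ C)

pitch ≈ 0.120 cm

The velocity component along B is v∥ = v cos26.1° = 5.04×10^4 m/s.
The cyclotron period T = 2πm/(qB) = 2.38×10^-8 s is set by m, q, B alone.
Pitch = v∥·T = (5.04×10^4)(2.38×10^-8) = 1.20×10^-3 m.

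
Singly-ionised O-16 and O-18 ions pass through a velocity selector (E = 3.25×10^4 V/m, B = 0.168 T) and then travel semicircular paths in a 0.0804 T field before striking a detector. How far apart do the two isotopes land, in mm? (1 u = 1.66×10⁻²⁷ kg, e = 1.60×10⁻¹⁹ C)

Δd ≈ 99.9 mm

Both emerge at v = E/B₁ = 1.93×10^5 m/s.
r = mv/(qB₂), so r₁ = 0.3994 m and r₂ = 0.4493 m, giving Δr = 0.0499 m.
After a semicircle each ion lands a diameter 2r from the entry slit, so the separation is 2Δr = 0.0999 m.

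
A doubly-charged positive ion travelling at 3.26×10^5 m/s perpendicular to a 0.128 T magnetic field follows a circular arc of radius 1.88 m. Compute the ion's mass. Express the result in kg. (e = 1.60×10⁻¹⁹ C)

m ≈ 2.36×10^-25 kg

qvB = mv²/r ⇒ m = qBr/v.
m = (2×1.60×10^-19)(0.128)(1.88) / (3.26×10^5) = 2.36×10^-25 kg.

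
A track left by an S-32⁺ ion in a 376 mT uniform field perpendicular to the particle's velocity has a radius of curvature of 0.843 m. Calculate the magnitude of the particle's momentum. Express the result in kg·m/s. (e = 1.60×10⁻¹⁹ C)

Since qvB = mv²/r, the momentum p = mv = qBr.
p = (1×1.60×10^-19)(0.376)(0.843) = 5.07×10^-20 kg·m/s.

p ≈ 5.07×10^-20 kg·m/s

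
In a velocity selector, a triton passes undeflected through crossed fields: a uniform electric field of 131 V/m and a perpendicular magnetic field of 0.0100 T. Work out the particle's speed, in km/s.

v ≈ 13.1 km/s

For zero net force, qE = qvB, so v = E/B.
v = (131) / (0.0100) = 1.31×10^4 m/s.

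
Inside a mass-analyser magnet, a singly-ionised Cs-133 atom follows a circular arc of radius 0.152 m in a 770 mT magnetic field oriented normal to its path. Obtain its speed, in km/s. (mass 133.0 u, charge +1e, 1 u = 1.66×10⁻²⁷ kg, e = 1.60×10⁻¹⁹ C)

v ≈ 84.8 km/s

From qvB = mv²/r, v = qBr/m.
v = (1×1.60×10^-19)(0.770)(0.152) / (2.21×10^-25) = 8.48×10^4 m/s.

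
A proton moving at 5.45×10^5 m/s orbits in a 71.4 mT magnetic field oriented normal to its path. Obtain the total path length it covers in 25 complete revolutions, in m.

L ≈ 12.5 m

r = mv/(qB) = 0.0797 m, so one revolution covers 2πr = 0.501 m.
In 25 revolutions: L = 25·2πr = 12.5 m.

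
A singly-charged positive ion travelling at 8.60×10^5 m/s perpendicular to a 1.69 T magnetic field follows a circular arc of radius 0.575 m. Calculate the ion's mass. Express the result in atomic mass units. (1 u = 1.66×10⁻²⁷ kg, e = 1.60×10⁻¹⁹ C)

qvB = mv²/r ⇒ m = qBr/v.
m = (1×1.60×10^-19)(1.69)(0.575) / (8.60×10^5) = 1.81×10^-25 kg = 109 u.

m ≈ 109 u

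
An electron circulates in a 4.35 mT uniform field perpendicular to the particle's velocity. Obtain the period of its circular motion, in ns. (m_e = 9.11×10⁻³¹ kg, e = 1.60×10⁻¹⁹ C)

The cyclotron period is independent of speed: T = 2πm/(qB).
T = 2π(9.11×10^-31) / [(1×1.60×10^-19)(4.35×10^-3)] = 8.22×10^-9 s.

T ≈ 8.22 ns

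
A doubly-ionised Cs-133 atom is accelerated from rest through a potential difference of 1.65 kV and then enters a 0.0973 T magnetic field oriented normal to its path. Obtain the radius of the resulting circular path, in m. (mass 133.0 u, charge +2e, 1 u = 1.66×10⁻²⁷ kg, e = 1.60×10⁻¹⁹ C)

r ≈ 0.490 m

The kinetic energy gained is K = qV = (2×1.60×10^-19)(1650) = 5.28×10^-16 J.
v = √(2K/m) = 6.92×10^4 m/s.
r = mv/(qB) = (2.21×10^-25)(6.92×10^4) / [(2×1.60×10^-19)(0.0973)] = 0.490 m.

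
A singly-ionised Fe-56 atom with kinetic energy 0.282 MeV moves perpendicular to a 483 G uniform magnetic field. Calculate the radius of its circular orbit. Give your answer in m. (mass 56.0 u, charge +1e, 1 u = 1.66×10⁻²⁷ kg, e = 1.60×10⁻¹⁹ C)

r ≈ 11.9 m

Convert the energy: K = 0.282 MeV = 4.51×10^-14 J.
v = √(2K/m) = √(2·4.51×10^-14/9.30×10^-26) = 9.85×10^5 m/s.
r = mv/(qB) = (9.30×10^-26)(9.85×10^5) / [(1×1.60×10^-19)(0.0483)] = 11.9 m.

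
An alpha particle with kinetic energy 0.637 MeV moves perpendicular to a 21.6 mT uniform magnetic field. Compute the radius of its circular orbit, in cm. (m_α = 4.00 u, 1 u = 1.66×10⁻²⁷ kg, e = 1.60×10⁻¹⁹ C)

r ≈ 532 cm

Convert the energy: K = 0.637 MeV = 1.02×10^-13 J.
v = √(2K/m) = √(2·1.02×10^-13/6.64×10^-27) = 5.54×10^6 m/s.
r = mv/(qB) = (6.64×10^-27)(5.54×10^6) / [(2×1.60×10^-19)(0.0216)] = 5.32 m.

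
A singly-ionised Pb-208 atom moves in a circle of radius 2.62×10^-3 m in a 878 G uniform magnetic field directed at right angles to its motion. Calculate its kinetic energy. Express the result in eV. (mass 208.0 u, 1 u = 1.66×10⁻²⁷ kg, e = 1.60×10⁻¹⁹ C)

K ≈ 0.0123 eV

v = qBr/m = (1×1.60×10^-19)(0.0878)(2.62×10^-3) / (3.45×10^-25) = 107 m/s.
K = ½mv² = 0.5·(3.45×10^-25)·(107)² = 1.96×10^-21 J = 0.0123 eV.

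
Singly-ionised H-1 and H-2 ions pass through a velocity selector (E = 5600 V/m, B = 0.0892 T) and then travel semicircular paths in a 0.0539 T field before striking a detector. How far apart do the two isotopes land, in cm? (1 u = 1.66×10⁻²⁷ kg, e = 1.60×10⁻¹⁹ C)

Both emerge at v = E/B₁ = 6.28×10^4 m/s.
r = mv/(qB₂), so r₁ = 0.0121 m and r₂ = 0.0242 m, giving Δr = 0.0121 m.
After a semicircle each ion lands a diameter 2r from the entry slit, so the separation is 2Δr = 0.0242 m.

Δd ≈ 2.42 cm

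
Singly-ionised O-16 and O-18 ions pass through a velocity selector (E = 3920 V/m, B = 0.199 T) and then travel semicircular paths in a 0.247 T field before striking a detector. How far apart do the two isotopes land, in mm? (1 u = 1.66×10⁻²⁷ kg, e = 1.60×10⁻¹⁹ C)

Δd ≈ 3.31 mm

Both emerge at v = E/B₁ = 1.97×10^4 m/s.
r = mv/(qB₂), so r₁ = 0.01324 m and r₂ = 0.01489 m, giving Δr = 1.65×10^-3 m.
After a semicircle each ion lands a diameter 2r from the entry slit, so the separation is 2Δr = 3.31×10^-3 m.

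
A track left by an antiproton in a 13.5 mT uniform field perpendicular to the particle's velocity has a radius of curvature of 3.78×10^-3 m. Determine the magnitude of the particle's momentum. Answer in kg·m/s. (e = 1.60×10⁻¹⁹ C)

p ≈ 8.16×10^-24 kg·m/s

Since qvB = mv²/r, the momentum p = mv = qBr.
p = (1×1.60×10^-19)(0.0135)(3.78×10^-3) = 8.16×10^-24 kg·m/s.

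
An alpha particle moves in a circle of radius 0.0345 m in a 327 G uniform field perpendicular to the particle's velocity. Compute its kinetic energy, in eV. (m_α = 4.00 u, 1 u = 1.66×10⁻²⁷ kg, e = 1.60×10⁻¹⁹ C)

v = qBr/m = (2×1.60×10^-19)(0.0327)(0.0345) / (6.64×10^-27) = 5.44×10^4 m/s.
K = ½mv² = 0.5·(6.64×10^-27)·(5.44×10^4)² = 9.81×10^-18 J = 61.3 eV.

K ≈ 61.3 eV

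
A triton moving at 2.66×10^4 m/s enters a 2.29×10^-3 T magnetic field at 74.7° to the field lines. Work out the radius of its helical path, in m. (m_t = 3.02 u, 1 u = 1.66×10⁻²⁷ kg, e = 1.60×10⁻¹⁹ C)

Only the perpendicular component v⊥ = v sin74.7° = 2.57×10^4 m/s is bent by the field.
r = m v⊥ /(qB) = (5.01×10^-27)(2.57×10^4) / [(1×1.60×10^-19)(2.29×10^-3)] = 0.351 m.

r ≈ 0.351 m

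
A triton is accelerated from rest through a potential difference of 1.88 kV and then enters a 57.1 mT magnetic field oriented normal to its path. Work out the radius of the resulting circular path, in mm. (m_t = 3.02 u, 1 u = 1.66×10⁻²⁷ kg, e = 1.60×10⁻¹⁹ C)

The kinetic energy gained is K = qV = (1×1.60×10^-19)(1880) = 3.01×10^-16 J.
v = √(2K/m) = 3.46×10^5 m/s.
r = mv/(qB) = (5.01×10^-27)(3.46×10^5) / [(1×1.60×10^-19)(0.0571)] = 0.190 m.

r ≈ 190 mm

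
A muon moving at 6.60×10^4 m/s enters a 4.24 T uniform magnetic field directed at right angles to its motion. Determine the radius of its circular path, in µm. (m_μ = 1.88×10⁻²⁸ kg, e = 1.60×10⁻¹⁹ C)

r ≈ 18.3 µm

The magnetic force provides the centripetal force: qvB = mv²/r, so r = mv/(qB).
r = (1.88×10^-28 kg)(6.60×10^4 m/s) / [(1×1.60×10^-19 C)(4.24 T)] = 1.83×10^-5 m.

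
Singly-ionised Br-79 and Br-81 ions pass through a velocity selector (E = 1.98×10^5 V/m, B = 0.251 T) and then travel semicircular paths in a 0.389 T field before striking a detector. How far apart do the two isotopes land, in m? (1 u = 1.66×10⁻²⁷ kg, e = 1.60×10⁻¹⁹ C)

Δd ≈ 0.0842 m

Both emerge at v = E/B₁ = 7.89×10^5 m/s.
r = mv/(qB₂), so r₁ = 1.6621 m and r₂ = 1.7042 m, giving Δr = 0.0421 m.
After a semicircle each ion lands a diameter 2r from the entry slit, so the separation is 2Δr = 0.0842 m.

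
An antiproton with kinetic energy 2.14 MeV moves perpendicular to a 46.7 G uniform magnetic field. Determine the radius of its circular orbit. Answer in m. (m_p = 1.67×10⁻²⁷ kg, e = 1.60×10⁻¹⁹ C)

Convert the energy: K = 2.14 MeV = 3.42×10^-13 J.
v = √(2K/m) = √(2·3.42×10^-13/1.67×10^-27) = 2.02×10^7 m/s.
r = mv/(qB) = (1.67×10^-27)(2.02×10^7) / [(1×1.60×10^-19)(4.67×10^-3)] = 45.3 m.

r ≈ 45.3 m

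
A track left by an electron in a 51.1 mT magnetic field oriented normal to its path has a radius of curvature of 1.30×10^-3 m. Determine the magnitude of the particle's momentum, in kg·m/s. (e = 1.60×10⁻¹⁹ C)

p ≈ 1.06×10^-23 kg·m/s

Since qvB = mv²/r, the momentum p = mv = qBr.
p = (1×1.60×10^-19)(0.0511)(1.30×10^-3) = 1.06×10^-23 kg·m/s.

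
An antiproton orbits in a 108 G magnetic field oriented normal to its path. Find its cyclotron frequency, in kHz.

f ≈ 165 kHz

f = qB/(2πm) = (1×1.60×10^-19)(0.0108) / [2π(1.67×10^-27)] = 1.65×10^5 Hz.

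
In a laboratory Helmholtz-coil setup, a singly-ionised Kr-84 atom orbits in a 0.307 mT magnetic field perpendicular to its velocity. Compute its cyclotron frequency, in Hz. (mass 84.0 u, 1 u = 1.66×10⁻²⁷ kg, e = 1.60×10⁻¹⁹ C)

f ≈ 56.1 Hz

f = qB/(2πm) = (1×1.60×10^-19)(3.07×10^-4) / [2π(1.39×10^-25)] = 56.1 Hz.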